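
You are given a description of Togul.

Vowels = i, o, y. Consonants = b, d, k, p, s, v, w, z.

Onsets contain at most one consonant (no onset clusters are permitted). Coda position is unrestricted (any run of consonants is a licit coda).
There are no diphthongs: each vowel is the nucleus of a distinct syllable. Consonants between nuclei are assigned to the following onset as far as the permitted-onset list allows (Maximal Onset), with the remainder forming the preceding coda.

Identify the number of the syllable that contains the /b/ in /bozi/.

Nuclei (vowels): o, i → 2 syllables.
σ1/σ2 boundary: /z/ is a single consonant, so it becomes the next onset.
Syllabification: bo.zi.
The /b/ is in the onset of syllable 1 (/bo/).

1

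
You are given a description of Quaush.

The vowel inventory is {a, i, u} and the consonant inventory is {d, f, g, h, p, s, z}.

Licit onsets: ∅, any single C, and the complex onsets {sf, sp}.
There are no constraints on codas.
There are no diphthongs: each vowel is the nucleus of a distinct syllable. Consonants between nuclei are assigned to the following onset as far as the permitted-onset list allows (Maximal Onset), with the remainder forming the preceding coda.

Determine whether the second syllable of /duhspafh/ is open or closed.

closed

The vowels are u, a — 2 nuclei, so 2 syllables.
/u…a/ gap (V1→V2): cluster /hsp/ — the longest permitted-onset suffix is /sp/; onset = /sp/, preceding coda = /h/.
So the parse is duh.spafh.
Syllable 2 is /spafh/ with coda /fh/, so it is closed.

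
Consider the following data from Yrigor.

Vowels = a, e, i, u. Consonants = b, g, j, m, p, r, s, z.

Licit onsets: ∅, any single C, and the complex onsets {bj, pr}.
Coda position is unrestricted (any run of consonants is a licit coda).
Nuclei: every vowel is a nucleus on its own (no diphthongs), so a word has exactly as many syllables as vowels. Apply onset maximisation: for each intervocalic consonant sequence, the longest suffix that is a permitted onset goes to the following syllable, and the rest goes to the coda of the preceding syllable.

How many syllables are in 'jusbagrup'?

The vowels are u, a, u — 3 nuclei, so 3 syllables.

3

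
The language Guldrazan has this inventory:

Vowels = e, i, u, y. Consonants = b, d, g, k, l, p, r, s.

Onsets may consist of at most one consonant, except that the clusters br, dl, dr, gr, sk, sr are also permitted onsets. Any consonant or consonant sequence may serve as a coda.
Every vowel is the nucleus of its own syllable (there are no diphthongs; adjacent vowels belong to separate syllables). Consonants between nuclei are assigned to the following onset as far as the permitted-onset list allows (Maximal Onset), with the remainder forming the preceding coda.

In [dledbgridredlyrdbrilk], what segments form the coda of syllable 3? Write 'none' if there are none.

none

Nuclei (vowels): e, i, e, y, i → 5 syllables.
V1 /e/ – V2 /i/: /dbgr/ — longest licit onset from the right is /gr/, leaving /db/ as coda.
V2 /i/ – V3 /e/: /dr/ is a licit onset in full, so it all attaches to the next syllable.
V3 /e/ – V4 /y/: cluster /dl/ — /dl/ is itself a permitted onset, so the whole cluster goes right; preceding coda = ∅.
V4 /y/ – V5 /i/: cluster /rdbr/ — the longest permitted-onset suffix is /br/; onset = /br/, preceding coda = /rd/.
So the parse is dledb.gri.dre.dlyrd.brilk.
Syllable 3 is /dre/: onset /dr/, nucleus /e/, coda ∅.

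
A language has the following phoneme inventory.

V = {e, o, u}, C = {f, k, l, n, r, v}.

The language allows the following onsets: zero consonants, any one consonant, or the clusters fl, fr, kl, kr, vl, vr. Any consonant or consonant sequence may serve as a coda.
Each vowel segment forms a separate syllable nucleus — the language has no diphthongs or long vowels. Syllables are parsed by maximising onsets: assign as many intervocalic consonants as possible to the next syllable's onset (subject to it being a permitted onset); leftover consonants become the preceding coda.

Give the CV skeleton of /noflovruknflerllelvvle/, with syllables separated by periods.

CV.CCV.CCVCC.CCVCC.CVCC.CCV

The vowels are o, o, u, e, e, e — 6 nuclei, so 6 syllables.
σ1/σ2 boundary: /fl/ — entire cluster is a permitted onset → onset /fl/, coda ∅.
σ2/σ3 boundary: cluster /vr/ — /vr/ is itself a permitted onset, so the whole cluster goes right; preceding coda = ∅.
σ3/σ4 boundary: /knfl/ — longest licit onset from the right is /fl/, leaving /kn/ as coda.
σ4/σ5 boundary: /rll/ splits as /rl/ + /l/ (/l/ is the longest suffix that is a licit onset).
σ5/σ6 boundary: cluster /lvvl/ — the longest permitted-onset suffix is /vl/; onset = /vl/, preceding coda = /lv/.
Result: no.flo.vrukn.flerl.lelv.vle.
Mapping each syllable to C/V: /no/ → CV, /flo/ → CCV, /vrukn/ → CCVCC, /flerl/ → CCVCC, /lelv/ → CVCC, /vle/ → CCV.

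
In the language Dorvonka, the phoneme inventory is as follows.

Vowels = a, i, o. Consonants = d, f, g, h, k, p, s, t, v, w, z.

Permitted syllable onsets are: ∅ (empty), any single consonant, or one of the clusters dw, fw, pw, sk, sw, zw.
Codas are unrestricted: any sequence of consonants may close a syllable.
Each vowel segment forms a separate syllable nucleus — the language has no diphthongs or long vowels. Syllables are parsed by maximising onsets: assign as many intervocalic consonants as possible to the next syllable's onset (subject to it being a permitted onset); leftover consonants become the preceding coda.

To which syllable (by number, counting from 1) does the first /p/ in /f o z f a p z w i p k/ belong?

Nuclei (vowels): o, a, i → 3 syllables.
/o…a/ gap (V1→V2): /zf/; trying suffixes from longest down, /f/ is the first permitted one, so coda /z/ | onset /f/.
/a…i/ gap (V2→V3): /pzw/ — longest licit onset from the right is /zw/, leaving /p/ as coda.
So the parse is foz.fap.zwipk.
The first /p/ is in the coda of syllable 2 (/fap/).

2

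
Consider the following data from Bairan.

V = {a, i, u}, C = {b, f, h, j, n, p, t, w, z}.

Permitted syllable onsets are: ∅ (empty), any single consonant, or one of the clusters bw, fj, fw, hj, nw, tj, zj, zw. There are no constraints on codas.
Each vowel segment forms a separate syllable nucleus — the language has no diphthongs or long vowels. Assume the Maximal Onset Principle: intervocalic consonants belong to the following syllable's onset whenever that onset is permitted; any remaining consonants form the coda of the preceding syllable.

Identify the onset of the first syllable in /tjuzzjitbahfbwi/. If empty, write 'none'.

tj

The vowels are u, i, a, i — 4 nuclei, so 4 syllables.
/u…i/ gap (V1→V2): /zzj/ splits as /z/ + /zj/ (/zj/ is the longest suffix that is a licit onset).
/i…a/ gap (V2→V3): /tb/ — longest licit onset from the right is /b/, leaving /t/ as coda.
/a…i/ gap (V3→V4): /hfbw/; trying suffixes from longest down, /bw/ is the first permitted one, so coda /hf/ | onset /bw/.
Syllabification: tjuz.zjit.bahf.bwi.
Syllable 1 is /tjuz/: onset /tj/, nucleus /u/, coda /z/.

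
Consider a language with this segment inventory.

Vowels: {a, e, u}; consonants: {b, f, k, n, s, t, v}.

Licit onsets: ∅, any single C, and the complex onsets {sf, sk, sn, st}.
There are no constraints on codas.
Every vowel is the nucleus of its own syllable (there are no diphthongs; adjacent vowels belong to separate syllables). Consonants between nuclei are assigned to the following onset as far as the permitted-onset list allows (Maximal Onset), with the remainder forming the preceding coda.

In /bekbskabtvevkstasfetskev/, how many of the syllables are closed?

5

Nuclei (vowels): e, a, e, a, e, e → 6 syllables.
σ1/σ2 boundary: /kbsk/ splits as /kb/ + /sk/ (/sk/ is the longest suffix that is a licit onset).
σ2/σ3 boundary: cluster /btv/ — the longest permitted-onset suffix is /v/; onset = /v/, preceding coda = /bt/.
σ3/σ4 boundary: /vkst/ splits as /vk/ + /st/ (/st/ is the longest suffix that is a licit onset).
σ4/σ5 boundary: cluster /sf/ — /sf/ is itself a permitted onset, so the whole cluster goes right; preceding coda = ∅.
σ5/σ6 boundary: /tsk/ splits as /t/ + /sk/ (/sk/ is the longest suffix that is a licit onset).
Syllabification: bekb.skabt.vevk.sta.sfet.skev.
Classifying each syllable: /bekb/ (closed), /skabt/ (closed), /vevk/ (closed), /sta/ (open), /sfet/ (closed), /skev/ (closed).
Closed syllables: 5.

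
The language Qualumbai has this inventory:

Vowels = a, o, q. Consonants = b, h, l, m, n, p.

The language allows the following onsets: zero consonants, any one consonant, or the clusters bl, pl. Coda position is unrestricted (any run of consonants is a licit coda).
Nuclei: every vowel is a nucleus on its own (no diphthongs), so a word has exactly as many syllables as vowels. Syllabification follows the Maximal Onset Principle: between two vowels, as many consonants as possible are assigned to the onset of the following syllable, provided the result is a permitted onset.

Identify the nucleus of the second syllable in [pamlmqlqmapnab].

q

Vowels present: a, q, q, a, a; each is a nucleus, giving 5 syllables.
The second nucleus (vowel 2 from the left) is /q/.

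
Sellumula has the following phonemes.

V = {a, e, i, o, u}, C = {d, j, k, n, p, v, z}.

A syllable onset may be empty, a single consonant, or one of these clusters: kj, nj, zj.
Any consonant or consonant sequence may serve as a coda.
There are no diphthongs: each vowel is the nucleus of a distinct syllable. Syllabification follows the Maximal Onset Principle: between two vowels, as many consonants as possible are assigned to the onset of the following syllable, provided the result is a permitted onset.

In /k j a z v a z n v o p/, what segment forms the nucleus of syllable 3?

o

Nuclei (vowels): a, a, o → 3 syllables.
The third nucleus (vowel 3 from the left) is /o/.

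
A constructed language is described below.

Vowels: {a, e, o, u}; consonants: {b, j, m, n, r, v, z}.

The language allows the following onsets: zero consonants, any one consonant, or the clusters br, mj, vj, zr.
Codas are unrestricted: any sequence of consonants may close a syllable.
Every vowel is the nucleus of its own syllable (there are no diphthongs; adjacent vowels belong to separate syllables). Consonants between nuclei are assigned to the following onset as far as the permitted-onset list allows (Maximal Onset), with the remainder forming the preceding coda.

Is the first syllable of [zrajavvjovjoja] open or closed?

The vowels are a, a, o, o, a — 5 nuclei, so 5 syllables.
Between /a/ (V1) and /a/ (V2): /j/ is a single consonant, so it becomes the next onset.
Between /a/ (V2) and /o/ (V3): /vvj/; trying suffixes from longest down, /vj/ is the first permitted one, so coda /v/ | onset /vj/.
Between /o/ (V3) and /o/ (V4): /vj/ — entire cluster is a permitted onset → onset /vj/, coda ∅.
Between /o/ (V4) and /a/ (V5): just /j/ — single C goes to the following onset.
Syllabification: zra.jav.vjo.vjo.ja.
Syllable 1 is /zra/; it ends in its nucleus with no coda, so it is open.

open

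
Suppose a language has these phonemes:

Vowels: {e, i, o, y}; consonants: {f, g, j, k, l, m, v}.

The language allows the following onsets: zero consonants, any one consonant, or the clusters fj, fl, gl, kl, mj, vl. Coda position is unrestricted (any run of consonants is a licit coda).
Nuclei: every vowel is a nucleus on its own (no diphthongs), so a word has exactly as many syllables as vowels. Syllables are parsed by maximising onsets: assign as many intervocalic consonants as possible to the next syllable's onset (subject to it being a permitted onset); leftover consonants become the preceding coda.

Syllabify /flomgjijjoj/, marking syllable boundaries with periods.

flomg.jij.joj

The vowels are o, i, o — 3 nuclei, so 3 syllables.
σ1/σ2 boundary: /mgj/ — longest licit onset from the right is /j/, leaving /mg/ as coda.
σ2/σ3 boundary: /jj/; trying suffixes from longest down, /j/ is the first permitted one, so coda /j/ | onset /j/.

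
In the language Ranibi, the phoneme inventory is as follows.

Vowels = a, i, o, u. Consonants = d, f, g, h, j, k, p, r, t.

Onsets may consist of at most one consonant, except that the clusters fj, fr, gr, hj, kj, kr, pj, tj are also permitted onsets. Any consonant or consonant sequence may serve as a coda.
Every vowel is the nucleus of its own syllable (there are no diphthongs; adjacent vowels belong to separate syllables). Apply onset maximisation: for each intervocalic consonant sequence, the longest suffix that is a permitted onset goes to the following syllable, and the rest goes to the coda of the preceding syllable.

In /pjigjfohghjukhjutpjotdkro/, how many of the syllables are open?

1

Nuclei (vowels): i, o, u, u, o, o → 6 syllables.
/i…o/ gap (V1→V2): /gjf/ splits as /gj/ + /f/ (/f/ is the longest suffix that is a licit onset).
/o…u/ gap (V2→V3): cluster /hghj/ — the longest permitted-onset suffix is /hj/; onset = /hj/, preceding coda = /hg/.
/u…u/ gap (V3→V4): /khj/ — longest licit onset from the right is /hj/, leaving /k/ as coda.
/u…o/ gap (V4→V5): /tpj/ splits as /t/ + /pj/ (/pj/ is the longest suffix that is a licit onset).
/o…o/ gap (V5→V6): /tdkr/ — longest licit onset from the right is /kr/, leaving /td/ as coda.
Syllabification: pjigj.fohg.hjuk.hjut.pjotd.kro.
Classifying each syllable: /pjigj/ (closed), /fohg/ (closed), /hjuk/ (closed), /hjut/ (closed), /pjotd/ (closed), /kro/ (open).
Open syllables: 1.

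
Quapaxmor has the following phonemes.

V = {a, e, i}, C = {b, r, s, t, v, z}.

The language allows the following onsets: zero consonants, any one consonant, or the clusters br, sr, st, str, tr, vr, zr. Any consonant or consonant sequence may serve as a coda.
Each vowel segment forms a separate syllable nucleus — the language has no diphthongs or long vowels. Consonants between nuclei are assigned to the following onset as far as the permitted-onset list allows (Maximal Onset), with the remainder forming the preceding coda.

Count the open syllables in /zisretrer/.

Vowels present: i, e, e; each is a nucleus, giving 3 syllables.
Between /i/ (V1) and /e/ (V2): cluster /sr/ — /sr/ is itself a permitted onset, so the whole cluster goes right; preceding coda = ∅.
Between /e/ (V2) and /e/ (V3): /tr/ is a licit onset in full, so it all attaches to the next syllable.
So the parse is zi.sre.trer.
Classifying each syllable: /zi/ (open), /sre/ (open), /trer/ (closed).
Open syllables: 2.

2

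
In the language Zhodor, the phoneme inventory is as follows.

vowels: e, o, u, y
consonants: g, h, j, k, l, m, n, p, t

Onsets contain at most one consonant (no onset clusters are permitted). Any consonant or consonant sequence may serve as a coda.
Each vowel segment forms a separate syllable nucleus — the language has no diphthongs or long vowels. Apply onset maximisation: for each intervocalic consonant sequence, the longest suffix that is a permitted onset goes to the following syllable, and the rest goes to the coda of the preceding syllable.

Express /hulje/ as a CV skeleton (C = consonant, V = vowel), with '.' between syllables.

Vowels present: u, e; each is a nucleus, giving 2 syllables.
V1 /u/ – V2 /e/: /lj/ splits as /l/ + /j/ (/j/ is the longest suffix that is a licit onset).
Syllabification: hul.je.
Mapping each syllable to C/V: /hul/ → CVC, /je/ → CV.

CVC.CV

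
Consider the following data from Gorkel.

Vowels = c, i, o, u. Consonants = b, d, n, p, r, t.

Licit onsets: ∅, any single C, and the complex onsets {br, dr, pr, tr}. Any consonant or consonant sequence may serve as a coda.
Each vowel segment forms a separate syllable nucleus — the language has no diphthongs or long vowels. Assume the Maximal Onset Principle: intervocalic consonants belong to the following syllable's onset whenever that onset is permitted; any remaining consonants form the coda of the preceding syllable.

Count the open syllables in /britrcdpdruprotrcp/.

3

Vowels present: i, c, u, o, c; each is a nucleus, giving 5 syllables.
V1 /i/ – V2 /c/: cluster /tr/ — /tr/ is itself a permitted onset, so the whole cluster goes right; preceding coda = ∅.
V2 /c/ – V3 /u/: /dpdr/; trying suffixes from longest down, /dr/ is the first permitted one, so coda /dp/ | onset /dr/.
V3 /u/ – V4 /o/: cluster /pr/ — /pr/ is itself a permitted onset, so the whole cluster goes right; preceding coda = ∅.
V4 /o/ – V5 /c/: /tr/ is a licit onset in full, so it all attaches to the next syllable.
Result: bri.trcdp.dru.pro.trcp.
Classifying each syllable: /bri/ (open), /trcdp/ (closed), /dru/ (open), /pro/ (open), /trcp/ (closed).
Open syllables: 3.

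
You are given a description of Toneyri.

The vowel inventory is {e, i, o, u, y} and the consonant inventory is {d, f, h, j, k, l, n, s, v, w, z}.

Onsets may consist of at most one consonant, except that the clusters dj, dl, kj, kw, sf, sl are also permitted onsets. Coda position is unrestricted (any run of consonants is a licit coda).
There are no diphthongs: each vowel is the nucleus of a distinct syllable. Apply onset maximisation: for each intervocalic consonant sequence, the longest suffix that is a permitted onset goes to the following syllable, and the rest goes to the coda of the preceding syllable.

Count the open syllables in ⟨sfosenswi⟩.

2

The vowels are o, e, i — 3 nuclei, so 3 syllables.
V1 /o/ – V2 /e/: /s/ is a single consonant, so it becomes the next onset.
V2 /e/ – V3 /i/: /nsw/ splits as /ns/ + /w/ (/w/ is the longest suffix that is a licit onset).
Result: sfo.sens.wi.
Classifying each syllable: /sfo/ (open), /sens/ (closed), /wi/ (open).
Open syllables: 2.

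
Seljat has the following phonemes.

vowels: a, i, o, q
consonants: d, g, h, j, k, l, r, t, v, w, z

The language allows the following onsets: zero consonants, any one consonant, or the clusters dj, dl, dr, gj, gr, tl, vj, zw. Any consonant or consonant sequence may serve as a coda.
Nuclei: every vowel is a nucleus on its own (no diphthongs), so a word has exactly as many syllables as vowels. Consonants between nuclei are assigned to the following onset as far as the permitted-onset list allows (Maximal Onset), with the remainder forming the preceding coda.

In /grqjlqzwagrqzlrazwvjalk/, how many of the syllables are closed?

Vowels present: q, q, a, q, a, a; each is a nucleus, giving 6 syllables.
Between /q/ (V1) and /q/ (V2): /jl/ — longest licit onset from the right is /l/, leaving /j/ as coda.
Between /q/ (V2) and /a/ (V3): /zw/ — entire cluster is a permitted onset → onset /zw/, coda ∅.
Between /a/ (V3) and /q/ (V4): /gr/ is a licit onset in full, so it all attaches to the next syllable.
Between /q/ (V4) and /a/ (V5): cluster /zlr/ — the longest permitted-onset suffix is /r/; onset = /r/, preceding coda = /zl/.
Between /a/ (V5) and /a/ (V6): /zwvj/ — longest licit onset from the right is /vj/, leaving /zw/ as coda.
Putting it together: grqj.lq.zwa.grqzl.razw.vjalk.
Classifying each syllable: /grqj/ (closed), /lq/ (open), /zwa/ (open), /grqzl/ (closed), /razw/ (closed), /vjalk/ (closed).
Closed syllables: 4.

4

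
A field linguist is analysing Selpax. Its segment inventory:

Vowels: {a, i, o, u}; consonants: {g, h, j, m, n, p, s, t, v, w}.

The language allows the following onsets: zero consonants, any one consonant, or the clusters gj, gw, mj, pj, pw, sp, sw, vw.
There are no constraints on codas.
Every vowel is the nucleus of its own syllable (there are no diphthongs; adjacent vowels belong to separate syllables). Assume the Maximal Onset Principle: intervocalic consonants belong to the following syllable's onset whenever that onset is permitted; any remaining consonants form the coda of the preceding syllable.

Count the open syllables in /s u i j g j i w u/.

The vowels are u, i, i, u — 4 nuclei, so 4 syllables.
Between /u/ (V1) and /i/ (V2): hiatus — the boundary sits between the two vowels.
Between /i/ (V2) and /i/ (V3): /jgj/; trying suffixes from longest down, /gj/ is the first permitted one, so coda /j/ | onset /gj/.
Between /i/ (V3) and /u/ (V4): just /w/ — single C goes to the following onset.
So the parse is su.ij.gji.wu.
Classifying each syllable: /su/ (open), /ij/ (closed), /gji/ (open), /wu/ (open).
Open syllables: 3.

3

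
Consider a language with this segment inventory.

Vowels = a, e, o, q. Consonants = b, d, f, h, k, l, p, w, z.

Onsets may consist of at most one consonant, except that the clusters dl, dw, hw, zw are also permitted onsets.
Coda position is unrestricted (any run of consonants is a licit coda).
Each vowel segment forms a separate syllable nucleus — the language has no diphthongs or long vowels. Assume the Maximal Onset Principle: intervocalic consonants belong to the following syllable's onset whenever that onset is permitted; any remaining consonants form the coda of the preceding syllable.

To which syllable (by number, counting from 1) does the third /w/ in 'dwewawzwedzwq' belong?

2

Vowels present: e, a, e, q; each is a nucleus, giving 4 syllables.
/e…a/ gap (V1→V2): /w/ is a single consonant, so it becomes the next onset.
/a…e/ gap (V2→V3): /wzw/ — longest licit onset from the right is /zw/, leaving /w/ as coda.
/e…q/ gap (V3→V4): cluster /dzw/ — the longest permitted-onset suffix is /zw/; onset = /zw/, preceding coda = /d/.
Putting it together: dwe.waw.zwed.zwq.
The third /w/ is in the coda of syllable 2 (/waw/).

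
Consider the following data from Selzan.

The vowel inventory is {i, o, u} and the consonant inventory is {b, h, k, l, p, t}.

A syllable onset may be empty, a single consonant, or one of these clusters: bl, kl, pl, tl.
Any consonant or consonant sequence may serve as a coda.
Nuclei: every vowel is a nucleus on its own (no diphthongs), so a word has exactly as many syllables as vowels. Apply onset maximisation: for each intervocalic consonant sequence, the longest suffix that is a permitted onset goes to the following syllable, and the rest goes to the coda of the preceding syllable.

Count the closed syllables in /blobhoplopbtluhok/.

3

Vowels present: o, o, o, u, o; each is a nucleus, giving 5 syllables.
Between /o/ (V1) and /o/ (V2): cluster /bh/ — the longest permitted-onset suffix is /h/; onset = /h/, preceding coda = /b/.
Between /o/ (V2) and /o/ (V3): /pl/ — entire cluster is a permitted onset → onset /pl/, coda ∅.
Between /o/ (V3) and /u/ (V4): /pbtl/ — longest licit onset from the right is /tl/, leaving /pb/ as coda.
Between /u/ (V4) and /o/ (V5): just /h/ — single C goes to the following onset.
So the parse is blob.ho.plopb.tlu.hok.
Classifying each syllable: /blob/ (closed), /ho/ (open), /plopb/ (closed), /tlu/ (open), /hok/ (closed).
Closed syllables: 3.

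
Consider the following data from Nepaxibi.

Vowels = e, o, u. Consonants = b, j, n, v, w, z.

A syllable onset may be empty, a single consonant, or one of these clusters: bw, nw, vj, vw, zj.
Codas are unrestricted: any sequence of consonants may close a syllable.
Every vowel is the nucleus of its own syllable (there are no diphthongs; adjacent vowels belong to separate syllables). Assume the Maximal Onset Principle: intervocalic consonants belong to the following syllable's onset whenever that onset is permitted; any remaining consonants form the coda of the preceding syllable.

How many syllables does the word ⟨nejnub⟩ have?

2

Vowels present: e, u; each is a nucleus, giving 2 syllables.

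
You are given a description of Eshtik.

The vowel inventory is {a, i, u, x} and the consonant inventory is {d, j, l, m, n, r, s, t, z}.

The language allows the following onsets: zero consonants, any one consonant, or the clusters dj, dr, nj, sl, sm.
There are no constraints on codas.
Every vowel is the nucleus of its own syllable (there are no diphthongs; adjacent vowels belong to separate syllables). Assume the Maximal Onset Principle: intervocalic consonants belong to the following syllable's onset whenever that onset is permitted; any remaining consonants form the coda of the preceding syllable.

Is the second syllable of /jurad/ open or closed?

closed

Nuclei (vowels): u, a → 2 syllables.
/u…a/ gap (V1→V2): /r/ is a single consonant, so it becomes the next onset.
So the parse is ju.rad.
Syllable 2 is /rad/ with coda /d/, so it is closed.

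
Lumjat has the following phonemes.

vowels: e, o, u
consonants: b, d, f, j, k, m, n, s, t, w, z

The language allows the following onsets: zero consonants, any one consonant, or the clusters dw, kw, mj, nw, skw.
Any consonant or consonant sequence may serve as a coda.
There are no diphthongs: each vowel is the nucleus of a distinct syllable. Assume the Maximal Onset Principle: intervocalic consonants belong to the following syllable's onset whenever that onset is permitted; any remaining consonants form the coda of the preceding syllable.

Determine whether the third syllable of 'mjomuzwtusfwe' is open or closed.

Nuclei (vowels): o, u, u, e → 4 syllables.
V1 /o/ – V2 /u/: /m/ is a single consonant, so it becomes the next onset.
V2 /u/ – V3 /u/: /zwt/ — longest licit onset from the right is /t/, leaving /zw/ as coda.
V3 /u/ – V4 /e/: /sfw/; trying suffixes from longest down, /w/ is the first permitted one, so coda /sf/ | onset /w/.
So the parse is mjo.muzw.tusf.we.
Syllable 3 is /tusf/ with coda /sf/, so it is closed.

closed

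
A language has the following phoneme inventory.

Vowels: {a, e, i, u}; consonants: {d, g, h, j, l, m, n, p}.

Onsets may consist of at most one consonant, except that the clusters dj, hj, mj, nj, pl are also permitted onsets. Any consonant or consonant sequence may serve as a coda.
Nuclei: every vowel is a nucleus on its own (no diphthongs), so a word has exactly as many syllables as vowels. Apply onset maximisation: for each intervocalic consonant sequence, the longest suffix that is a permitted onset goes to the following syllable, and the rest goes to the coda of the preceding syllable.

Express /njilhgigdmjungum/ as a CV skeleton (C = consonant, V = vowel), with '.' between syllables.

CCVCC.CVCC.CCVC.CVC

The vowels are i, i, u, u — 4 nuclei, so 4 syllables.
V1 /i/ – V2 /i/: /lhg/ — longest licit onset from the right is /g/, leaving /lh/ as coda.
V2 /i/ – V3 /u/: /gdmj/ — longest licit onset from the right is /mj/, leaving /gd/ as coda.
V3 /u/ – V4 /u/: /ng/ — longest licit onset from the right is /g/, leaving /n/ as coda.
So the parse is njilh.gigd.mjun.gum.
Mapping each syllable to C/V: /njilh/ → CCVCC, /gigd/ → CVCC, /mjun/ → CCVC, /gum/ → CVC.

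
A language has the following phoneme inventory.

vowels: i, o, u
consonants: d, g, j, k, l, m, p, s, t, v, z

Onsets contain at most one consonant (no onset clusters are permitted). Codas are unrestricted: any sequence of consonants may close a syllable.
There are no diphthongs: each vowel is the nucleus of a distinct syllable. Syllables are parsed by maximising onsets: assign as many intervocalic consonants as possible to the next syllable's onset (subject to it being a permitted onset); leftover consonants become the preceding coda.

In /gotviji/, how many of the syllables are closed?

Vowels present: o, i, i; each is a nucleus, giving 3 syllables.
/o…i/ gap (V1→V2): /tv/ — longest licit onset from the right is /v/, leaving /t/ as coda.
/i…i/ gap (V2→V3): /j/ is a single consonant, so it becomes the next onset.
Putting it together: got.vi.ji.
Classifying each syllable: /got/ (closed), /vi/ (open), /ji/ (open).
Closed syllables: 1.

1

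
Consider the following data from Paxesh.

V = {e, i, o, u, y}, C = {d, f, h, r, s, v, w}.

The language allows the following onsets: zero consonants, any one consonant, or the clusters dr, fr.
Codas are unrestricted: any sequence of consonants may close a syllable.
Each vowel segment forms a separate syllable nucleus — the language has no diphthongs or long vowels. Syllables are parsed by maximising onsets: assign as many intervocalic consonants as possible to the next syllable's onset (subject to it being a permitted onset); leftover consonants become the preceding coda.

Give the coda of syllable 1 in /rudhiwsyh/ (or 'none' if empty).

The vowels are u, i, y — 3 nuclei, so 3 syllables.
Between /u/ (V1) and /i/ (V2): /dh/ splits as /d/ + /h/ (/h/ is the longest suffix that is a licit onset).
Between /i/ (V2) and /y/ (V3): cluster /ws/ — the longest permitted-onset suffix is /s/; onset = /s/, preceding coda = /w/.
Syllabification: rud.hiw.syh.
Syllable 1 is /rud/: onset /r/, nucleus /u/, coda /d/.

d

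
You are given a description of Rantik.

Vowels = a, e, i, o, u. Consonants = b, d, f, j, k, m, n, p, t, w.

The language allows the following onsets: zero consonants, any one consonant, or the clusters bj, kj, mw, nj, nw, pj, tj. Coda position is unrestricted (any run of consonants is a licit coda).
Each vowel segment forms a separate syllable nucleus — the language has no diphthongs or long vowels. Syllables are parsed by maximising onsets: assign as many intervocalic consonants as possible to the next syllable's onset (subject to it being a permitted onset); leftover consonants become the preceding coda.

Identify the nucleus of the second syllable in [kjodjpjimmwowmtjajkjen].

i

The vowels are o, i, o, a, e — 5 nuclei, so 5 syllables.
The second nucleus (vowel 2 from the left) is /i/.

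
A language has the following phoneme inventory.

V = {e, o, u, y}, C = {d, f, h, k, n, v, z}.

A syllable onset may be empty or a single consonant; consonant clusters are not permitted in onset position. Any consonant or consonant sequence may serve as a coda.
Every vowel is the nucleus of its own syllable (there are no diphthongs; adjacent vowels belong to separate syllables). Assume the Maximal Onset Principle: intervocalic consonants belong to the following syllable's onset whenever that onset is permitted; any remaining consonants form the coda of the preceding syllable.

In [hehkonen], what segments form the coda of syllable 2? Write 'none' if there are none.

The vowels are e, o, e — 3 nuclei, so 3 syllables.
Between /e/ (V1) and /o/ (V2): /hk/ — longest licit onset from the right is /k/, leaving /h/ as coda.
Between /o/ (V2) and /e/ (V3): /n/ is a single consonant, so it becomes the next onset.
Putting it together: heh.ko.nen.
Syllable 2 is /ko/: onset /k/, nucleus /o/, coda ∅.

none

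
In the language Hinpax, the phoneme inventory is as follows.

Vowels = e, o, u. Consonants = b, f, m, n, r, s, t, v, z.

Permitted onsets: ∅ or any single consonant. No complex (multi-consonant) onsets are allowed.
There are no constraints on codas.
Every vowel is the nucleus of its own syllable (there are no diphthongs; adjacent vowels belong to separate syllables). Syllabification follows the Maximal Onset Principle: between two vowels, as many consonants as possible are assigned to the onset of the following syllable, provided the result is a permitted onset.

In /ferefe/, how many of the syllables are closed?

Vowels present: e, e, e; each is a nucleus, giving 3 syllables.
V1 /e/ – V2 /e/: /r/ is a single consonant, so it becomes the next onset.
V2 /e/ – V3 /e/: /f/ → onset of the next syllable (single consonants are always licit onsets).
Putting it together: fe.re.fe.
Classifying each syllable: /fe/ (open), /re/ (open), /fe/ (open).
Closed syllables: 0.

0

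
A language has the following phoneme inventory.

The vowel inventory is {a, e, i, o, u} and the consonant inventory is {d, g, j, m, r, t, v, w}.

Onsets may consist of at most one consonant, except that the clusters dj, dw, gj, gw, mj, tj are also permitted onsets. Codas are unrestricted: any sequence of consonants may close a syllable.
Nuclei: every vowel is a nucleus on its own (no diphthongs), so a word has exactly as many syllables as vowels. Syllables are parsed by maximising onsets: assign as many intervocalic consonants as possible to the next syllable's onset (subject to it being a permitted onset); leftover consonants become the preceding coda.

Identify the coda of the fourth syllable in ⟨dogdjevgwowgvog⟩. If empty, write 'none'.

Nuclei (vowels): o, e, o, o → 4 syllables.
σ1/σ2 boundary: /gdj/ — longest licit onset from the right is /dj/, leaving /g/ as coda.
σ2/σ3 boundary: /vgw/ splits as /v/ + /gw/ (/gw/ is the longest suffix that is a licit onset).
σ3/σ4 boundary: cluster /wgv/ — the longest permitted-onset suffix is /v/; onset = /v/, preceding coda = /wg/.
Result: dog.djev.gwowg.vog.
Syllable 4 is /vog/: onset /v/, nucleus /o/, coda /g/.

g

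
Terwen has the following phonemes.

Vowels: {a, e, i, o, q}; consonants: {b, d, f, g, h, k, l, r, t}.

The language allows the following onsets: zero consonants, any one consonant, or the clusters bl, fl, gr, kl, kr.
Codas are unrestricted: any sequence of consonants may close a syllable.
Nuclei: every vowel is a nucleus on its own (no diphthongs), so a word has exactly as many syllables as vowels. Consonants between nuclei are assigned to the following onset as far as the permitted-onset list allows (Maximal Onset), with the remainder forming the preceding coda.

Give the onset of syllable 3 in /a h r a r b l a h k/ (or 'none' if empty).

bl

Vowels present: a, a, a; each is a nucleus, giving 3 syllables.
Between /a/ (V1) and /a/ (V2): /hr/; trying suffixes from longest down, /r/ is the first permitted one, so coda /h/ | onset /r/.
Between /a/ (V2) and /a/ (V3): /rbl/; trying suffixes from longest down, /bl/ is the first permitted one, so coda /r/ | onset /bl/.
Putting it together: ah.rar.blahk.
Syllable 3 is /blahk/: onset /bl/, nucleus /a/, coda /hk/.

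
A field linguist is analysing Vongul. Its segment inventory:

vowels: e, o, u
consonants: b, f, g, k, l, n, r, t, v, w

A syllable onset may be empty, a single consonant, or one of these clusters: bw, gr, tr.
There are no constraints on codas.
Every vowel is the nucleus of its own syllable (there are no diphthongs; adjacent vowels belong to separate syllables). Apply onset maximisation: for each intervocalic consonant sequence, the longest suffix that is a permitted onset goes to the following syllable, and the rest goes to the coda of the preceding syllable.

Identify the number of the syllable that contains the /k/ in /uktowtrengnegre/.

Vowels present: u, o, e, e, e; each is a nucleus, giving 5 syllables.
σ1/σ2 boundary: /kt/; trying suffixes from longest down, /t/ is the first permitted one, so coda /k/ | onset /t/.
σ2/σ3 boundary: /wtr/ — longest licit onset from the right is /tr/, leaving /w/ as coda.
σ3/σ4 boundary: cluster /ngn/ — the longest permitted-onset suffix is /n/; onset = /n/, preceding coda = /ng/.
σ4/σ5 boundary: cluster /gr/ — /gr/ is itself a permitted onset, so the whole cluster goes right; preceding coda = ∅.
So the parse is uk.tow.treng.ne.gre.
The /k/ is in the coda of syllable 1 (/uk/).

1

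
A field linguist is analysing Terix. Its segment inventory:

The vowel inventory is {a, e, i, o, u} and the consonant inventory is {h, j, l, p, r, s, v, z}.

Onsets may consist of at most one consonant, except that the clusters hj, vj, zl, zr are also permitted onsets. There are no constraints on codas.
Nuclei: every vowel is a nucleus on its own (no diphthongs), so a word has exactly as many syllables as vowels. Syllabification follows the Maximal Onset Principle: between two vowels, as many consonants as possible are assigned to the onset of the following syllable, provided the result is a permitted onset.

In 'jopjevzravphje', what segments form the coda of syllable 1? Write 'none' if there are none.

Vowels present: o, e, a, e; each is a nucleus, giving 4 syllables.
V1 /o/ – V2 /e/: cluster /pj/ — the longest permitted-onset suffix is /j/; onset = /j/, preceding coda = /p/.
V2 /e/ – V3 /a/: /vzr/ splits as /v/ + /zr/ (/zr/ is the longest suffix that is a licit onset).
V3 /a/ – V4 /e/: /vphj/; trying suffixes from longest down, /hj/ is the first permitted one, so coda /vp/ | onset /hj/.
Putting it together: jop.jev.zravp.hje.
Syllable 1 is /jop/: onset /j/, nucleus /o/, coda /p/.

p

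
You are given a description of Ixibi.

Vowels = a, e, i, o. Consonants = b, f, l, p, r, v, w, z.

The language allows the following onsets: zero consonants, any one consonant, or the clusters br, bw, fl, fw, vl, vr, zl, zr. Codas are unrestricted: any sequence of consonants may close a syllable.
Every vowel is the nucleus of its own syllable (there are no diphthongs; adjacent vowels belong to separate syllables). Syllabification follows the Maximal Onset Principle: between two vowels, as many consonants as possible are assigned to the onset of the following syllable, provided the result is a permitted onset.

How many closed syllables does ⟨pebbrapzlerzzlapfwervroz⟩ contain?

Nuclei (vowels): e, a, e, a, e, o → 6 syllables.
Between /e/ (V1) and /a/ (V2): /bbr/ — longest licit onset from the right is /br/, leaving /b/ as coda.
Between /a/ (V2) and /e/ (V3): /pzl/ — longest licit onset from the right is /zl/, leaving /p/ as coda.
Between /e/ (V3) and /a/ (V4): /rzzl/; trying suffixes from longest down, /zl/ is the first permitted one, so coda /rz/ | onset /zl/.
Between /a/ (V4) and /e/ (V5): /pfw/ — longest licit onset from the right is /fw/, leaving /p/ as coda.
Between /e/ (V5) and /o/ (V6): /rvr/ — longest licit onset from the right is /vr/, leaving /r/ as coda.
Result: peb.brap.zlerz.zlap.fwer.vroz.
Classifying each syllable: /peb/ (closed), /brap/ (closed), /zlerz/ (closed), /zlap/ (closed), /fwer/ (closed), /vroz/ (closed).
Closed syllables: 6.

6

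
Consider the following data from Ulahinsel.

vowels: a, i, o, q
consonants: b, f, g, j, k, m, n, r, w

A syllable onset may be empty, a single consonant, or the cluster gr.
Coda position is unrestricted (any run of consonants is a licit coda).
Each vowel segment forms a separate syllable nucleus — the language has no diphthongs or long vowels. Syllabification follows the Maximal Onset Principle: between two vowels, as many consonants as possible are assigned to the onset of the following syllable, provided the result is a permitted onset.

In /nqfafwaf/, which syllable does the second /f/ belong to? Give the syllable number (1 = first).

2

The vowels are q, a, a — 3 nuclei, so 3 syllables.
σ1/σ2 boundary: /f/ is a single consonant, so it becomes the next onset.
σ2/σ3 boundary: /fw/ splits as /f/ + /w/ (/w/ is the longest suffix that is a licit onset).
Result: nq.faf.waf.
The second /f/ is in the coda of syllable 2 (/faf/).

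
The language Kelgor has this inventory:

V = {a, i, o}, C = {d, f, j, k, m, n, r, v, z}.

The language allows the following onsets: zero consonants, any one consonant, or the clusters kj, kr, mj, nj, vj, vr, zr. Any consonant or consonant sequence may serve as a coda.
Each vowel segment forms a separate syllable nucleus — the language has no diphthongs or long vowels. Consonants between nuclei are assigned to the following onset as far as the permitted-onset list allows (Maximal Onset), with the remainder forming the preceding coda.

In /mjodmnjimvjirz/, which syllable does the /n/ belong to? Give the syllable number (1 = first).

2

The vowels are o, i, i — 3 nuclei, so 3 syllables.
/o…i/ gap (V1→V2): cluster /dmnj/ — the longest permitted-onset suffix is /nj/; onset = /nj/, preceding coda = /dm/.
/i…i/ gap (V2→V3): /mvj/ — longest licit onset from the right is /vj/, leaving /m/ as coda.
Syllabification: mjodm.njim.vjirz.
The /n/ is in the onset of syllable 2 (/njim/).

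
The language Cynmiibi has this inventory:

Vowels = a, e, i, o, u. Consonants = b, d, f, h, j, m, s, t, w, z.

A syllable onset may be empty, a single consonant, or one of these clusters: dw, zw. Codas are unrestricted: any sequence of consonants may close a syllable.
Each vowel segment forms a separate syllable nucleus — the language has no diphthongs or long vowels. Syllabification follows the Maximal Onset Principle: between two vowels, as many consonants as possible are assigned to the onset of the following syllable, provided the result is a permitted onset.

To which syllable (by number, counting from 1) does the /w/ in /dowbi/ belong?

1

Nuclei (vowels): o, i → 2 syllables.
Between /o/ (V1) and /i/ (V2): /wb/ — longest licit onset from the right is /b/, leaving /w/ as coda.
Syllabification: dow.bi.
The /w/ is in the coda of syllable 1 (/dow/).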